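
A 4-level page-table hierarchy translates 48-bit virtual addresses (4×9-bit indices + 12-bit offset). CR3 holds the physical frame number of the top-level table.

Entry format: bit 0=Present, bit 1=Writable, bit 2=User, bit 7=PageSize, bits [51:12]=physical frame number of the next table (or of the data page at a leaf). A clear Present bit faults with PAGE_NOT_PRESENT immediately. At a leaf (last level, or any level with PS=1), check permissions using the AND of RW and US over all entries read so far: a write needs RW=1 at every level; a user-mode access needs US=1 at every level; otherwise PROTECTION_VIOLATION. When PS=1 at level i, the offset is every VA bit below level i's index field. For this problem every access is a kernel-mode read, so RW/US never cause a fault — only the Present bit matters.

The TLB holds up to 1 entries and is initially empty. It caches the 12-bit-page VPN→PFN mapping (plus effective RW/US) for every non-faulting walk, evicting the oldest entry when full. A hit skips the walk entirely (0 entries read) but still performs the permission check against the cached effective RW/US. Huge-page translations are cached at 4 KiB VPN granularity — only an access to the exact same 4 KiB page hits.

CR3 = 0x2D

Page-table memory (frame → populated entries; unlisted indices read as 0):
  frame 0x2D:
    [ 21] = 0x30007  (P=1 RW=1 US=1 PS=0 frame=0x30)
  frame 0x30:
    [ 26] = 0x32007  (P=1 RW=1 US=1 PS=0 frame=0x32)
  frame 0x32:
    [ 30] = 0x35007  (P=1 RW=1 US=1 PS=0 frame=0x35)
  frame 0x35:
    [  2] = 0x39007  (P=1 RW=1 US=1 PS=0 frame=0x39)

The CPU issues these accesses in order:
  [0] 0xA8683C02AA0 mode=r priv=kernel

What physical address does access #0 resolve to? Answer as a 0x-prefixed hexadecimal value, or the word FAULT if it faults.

Trace:
#0 VA=0xA8683C02AA0 (r,kernel):
  L0 @0x2D[21] → 0x30007  P=1,RW=1,US=1,PS=0
  L1 @0x30[26] → 0x32007  P=1,RW=1,US=1,PS=0
  L2 @0x32[30] → 0x35007  P=1,RW=1,US=1,PS=0
  L3 @0x35[2] → 0x39007  P=1,RW=1,US=1,PS=0
  ✓ 0x39AA0  — 4 lookups

Access #0 PA: 0x39AA0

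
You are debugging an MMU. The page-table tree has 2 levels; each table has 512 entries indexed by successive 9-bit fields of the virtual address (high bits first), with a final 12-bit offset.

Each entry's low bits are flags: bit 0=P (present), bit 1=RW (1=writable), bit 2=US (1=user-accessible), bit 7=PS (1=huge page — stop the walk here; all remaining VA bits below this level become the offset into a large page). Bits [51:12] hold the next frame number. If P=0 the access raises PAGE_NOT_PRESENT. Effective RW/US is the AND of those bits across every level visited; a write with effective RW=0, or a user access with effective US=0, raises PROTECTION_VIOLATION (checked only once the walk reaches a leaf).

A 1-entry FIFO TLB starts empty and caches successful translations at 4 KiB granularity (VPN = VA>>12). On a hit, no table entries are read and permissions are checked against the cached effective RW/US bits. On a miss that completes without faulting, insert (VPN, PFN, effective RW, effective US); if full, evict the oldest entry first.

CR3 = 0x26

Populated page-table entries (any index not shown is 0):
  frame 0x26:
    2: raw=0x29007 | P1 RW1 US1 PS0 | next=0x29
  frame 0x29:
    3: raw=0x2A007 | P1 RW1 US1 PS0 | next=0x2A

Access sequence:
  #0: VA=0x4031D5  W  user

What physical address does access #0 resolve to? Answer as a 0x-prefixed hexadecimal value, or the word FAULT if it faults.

Walk each access:
#0 VA=0x4031D5 (w,user):
  lvl0: tbl 0x26, slot 2 ⇒ 0x29007 (P1/RW1/US1/PS0)
  lvl1: tbl 0x29, slot 3 ⇒ 0x2A007 (P1/RW1/US1/PS0)
  → PA=0x2A1D5  (2 entries read)

Access #0 PA: 0x2A1D5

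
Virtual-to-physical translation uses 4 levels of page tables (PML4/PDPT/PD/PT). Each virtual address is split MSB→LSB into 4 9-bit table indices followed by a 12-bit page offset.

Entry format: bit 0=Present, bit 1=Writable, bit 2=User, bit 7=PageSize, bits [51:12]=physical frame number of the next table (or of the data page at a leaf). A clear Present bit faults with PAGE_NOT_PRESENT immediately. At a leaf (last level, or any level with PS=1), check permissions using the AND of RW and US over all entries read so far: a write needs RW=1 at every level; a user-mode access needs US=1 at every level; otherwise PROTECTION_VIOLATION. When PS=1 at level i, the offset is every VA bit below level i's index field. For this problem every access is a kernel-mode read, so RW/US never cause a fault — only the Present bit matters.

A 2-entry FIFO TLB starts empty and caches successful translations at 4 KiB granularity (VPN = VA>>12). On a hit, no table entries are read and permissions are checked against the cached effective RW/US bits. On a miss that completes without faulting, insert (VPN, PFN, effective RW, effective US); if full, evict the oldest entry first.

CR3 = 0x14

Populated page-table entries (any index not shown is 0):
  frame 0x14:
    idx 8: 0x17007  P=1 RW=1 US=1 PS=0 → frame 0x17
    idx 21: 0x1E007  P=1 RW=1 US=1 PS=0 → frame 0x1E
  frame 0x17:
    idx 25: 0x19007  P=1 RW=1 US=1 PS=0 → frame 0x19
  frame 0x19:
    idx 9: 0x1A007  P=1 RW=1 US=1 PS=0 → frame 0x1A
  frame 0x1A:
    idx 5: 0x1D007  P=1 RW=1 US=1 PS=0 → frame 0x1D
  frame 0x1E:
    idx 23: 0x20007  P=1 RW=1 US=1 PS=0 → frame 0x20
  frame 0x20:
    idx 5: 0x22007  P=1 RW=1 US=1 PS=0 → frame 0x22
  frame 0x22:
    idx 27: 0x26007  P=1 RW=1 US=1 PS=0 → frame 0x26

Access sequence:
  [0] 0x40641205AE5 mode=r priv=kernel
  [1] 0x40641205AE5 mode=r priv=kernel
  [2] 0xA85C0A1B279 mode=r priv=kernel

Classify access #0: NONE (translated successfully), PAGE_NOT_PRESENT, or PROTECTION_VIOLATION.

Per-access translation:
#0 VA=0x40641205AE5 (r,kernel):
  lvl0: tbl 0x14, slot 8 ⇒ 0x17007 (P1/RW1/US1/PS0)
  lvl1: tbl 0x17, slot 25 ⇒ 0x19007 (P1/RW1/US1/PS0)
  lvl2: tbl 0x19, slot 9 ⇒ 0x1A007 (P1/RW1/US1/PS0)
  lvl3: tbl 0x1A, slot 5 ⇒ 0x1D007 (P1/RW1/US1/PS0)
  ⇒ phys 0x1DAE5  [4 reads]
#1 VA=0x40641205AE5 (r,kernel):
  TLB hit vpn=0x40641205 → PA=0x1DAE5
#2 VA=0xA85C0A1B279 (r,kernel):
  lvl0: tbl 0x14, slot 21 ⇒ 0x1E007 (P1/RW1/US1/PS0)
  lvl1: tbl 0x1E, slot 23 ⇒ 0x20007 (P1/RW1/US1/PS0)
  lvl2: tbl 0x20, slot 5 ⇒ 0x22007 (P1/RW1/US1/PS0)
  lvl3: tbl 0x22, slot 27 ⇒ 0x26007 (P1/RW1/US1/PS0)
  ⇒ phys 0x26279  [4 reads]

Access #0 fault: NONE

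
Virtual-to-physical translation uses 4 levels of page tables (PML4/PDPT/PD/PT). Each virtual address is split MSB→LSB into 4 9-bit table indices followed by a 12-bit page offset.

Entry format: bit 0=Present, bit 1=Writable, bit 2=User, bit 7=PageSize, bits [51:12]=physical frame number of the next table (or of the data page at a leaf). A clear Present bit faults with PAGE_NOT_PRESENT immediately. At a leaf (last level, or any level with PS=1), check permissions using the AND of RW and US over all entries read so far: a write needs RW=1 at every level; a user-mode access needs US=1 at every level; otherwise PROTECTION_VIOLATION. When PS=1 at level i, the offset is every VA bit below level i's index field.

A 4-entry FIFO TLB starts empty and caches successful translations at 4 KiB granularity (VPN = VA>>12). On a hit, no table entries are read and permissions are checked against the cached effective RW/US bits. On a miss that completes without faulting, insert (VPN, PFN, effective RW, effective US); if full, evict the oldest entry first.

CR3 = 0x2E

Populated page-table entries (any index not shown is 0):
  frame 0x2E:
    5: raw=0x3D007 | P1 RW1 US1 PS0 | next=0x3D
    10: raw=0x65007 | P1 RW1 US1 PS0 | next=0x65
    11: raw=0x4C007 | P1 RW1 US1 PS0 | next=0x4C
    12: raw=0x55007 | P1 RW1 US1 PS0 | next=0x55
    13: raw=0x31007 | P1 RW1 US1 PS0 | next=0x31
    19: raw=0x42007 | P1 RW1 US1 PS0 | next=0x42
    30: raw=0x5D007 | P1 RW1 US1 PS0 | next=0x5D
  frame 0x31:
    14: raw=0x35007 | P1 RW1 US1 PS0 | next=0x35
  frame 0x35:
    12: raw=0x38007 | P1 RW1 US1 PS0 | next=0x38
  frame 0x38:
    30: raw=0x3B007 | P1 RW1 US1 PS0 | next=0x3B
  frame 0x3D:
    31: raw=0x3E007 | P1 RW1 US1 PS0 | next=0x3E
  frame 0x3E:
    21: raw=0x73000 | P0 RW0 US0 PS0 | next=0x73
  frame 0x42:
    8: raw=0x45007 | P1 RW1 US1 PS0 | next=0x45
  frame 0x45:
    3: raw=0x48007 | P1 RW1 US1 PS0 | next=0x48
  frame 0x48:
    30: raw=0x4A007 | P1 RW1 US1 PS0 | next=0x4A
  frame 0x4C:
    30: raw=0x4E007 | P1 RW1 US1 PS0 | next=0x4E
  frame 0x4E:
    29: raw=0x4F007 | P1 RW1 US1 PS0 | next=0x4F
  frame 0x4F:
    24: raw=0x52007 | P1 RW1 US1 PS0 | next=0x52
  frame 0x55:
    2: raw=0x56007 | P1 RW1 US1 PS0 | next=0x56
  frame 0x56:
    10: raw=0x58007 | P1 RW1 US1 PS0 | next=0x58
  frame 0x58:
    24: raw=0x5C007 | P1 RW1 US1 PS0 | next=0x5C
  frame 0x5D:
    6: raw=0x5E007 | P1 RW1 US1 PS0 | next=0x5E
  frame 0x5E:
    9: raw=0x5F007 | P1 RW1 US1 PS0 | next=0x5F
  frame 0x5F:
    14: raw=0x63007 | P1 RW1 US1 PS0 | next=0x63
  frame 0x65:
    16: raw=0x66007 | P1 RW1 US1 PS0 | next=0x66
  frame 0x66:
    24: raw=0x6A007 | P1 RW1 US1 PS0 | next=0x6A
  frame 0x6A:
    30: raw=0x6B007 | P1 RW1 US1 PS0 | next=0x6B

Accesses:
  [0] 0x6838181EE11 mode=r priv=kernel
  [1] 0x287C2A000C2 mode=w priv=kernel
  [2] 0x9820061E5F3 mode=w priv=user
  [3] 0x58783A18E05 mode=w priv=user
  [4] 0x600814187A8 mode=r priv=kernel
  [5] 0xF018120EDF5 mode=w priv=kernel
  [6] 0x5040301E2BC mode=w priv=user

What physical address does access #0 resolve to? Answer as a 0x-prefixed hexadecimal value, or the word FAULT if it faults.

Trace:
#0 VA=0x6838181EE11 (r,kernel):
  [0] read 0x2E idx=13: raw=0x31007 flags P=1 W=1 U=1 S=0
  [1] read 0x31 idx=14: raw=0x35007 flags P=1 W=1 U=1 S=0
  [2] read 0x35 idx=12: raw=0x38007 flags P=1 W=1 U=1 S=0
  [3] read 0x38 idx=30: raw=0x3B007 flags P=1 W=1 U=1 S=0
  → PA=0x3BE11  (4 entries read)
#1 VA=0x287C2A000C2 (w,kernel):
  [0] read 0x2E idx=5: raw=0x3D007 flags P=1 W=1 U=1 S=0
  [1] read 0x3D idx=31: raw=0x3E007 flags P=1 W=1 U=1 S=0
  [2] read 0x3E idx=21: raw=0x73000 flags P=0 W=0 U=0 S=0
  ✗ PAGE_NOT_PRESENT  [3 reads]
#2 VA=0x9820061E5F3 (w,user):
  [0] read 0x2E idx=19: raw=0x42007 flags P=1 W=1 U=1 S=0
  [1] read 0x42 idx=8: raw=0x45007 flags P=1 W=1 U=1 S=0
  [2] read 0x45 idx=3: raw=0x48007 flags P=1 W=1 U=1 S=0
  [3] read 0x48 idx=30: raw=0x4A007 flags P=1 W=1 U=1 S=0
  → PA=0x4A5F3  (4 entries read)
#3 VA=0x58783A18E05 (w,user):
  [0] read 0x2E idx=11: raw=0x4C007 flags P=1 W=1 U=1 S=0
  [1] read 0x4C idx=30: raw=0x4E007 flags P=1 W=1 U=1 S=0
  [2] read 0x4E idx=29: raw=0x4F007 flags P=1 W=1 U=1 S=0
  [3] read 0x4F idx=24: raw=0x52007 flags P=1 W=1 U=1 S=0
  → PA=0x52E05  (4 entries read)
#4 VA=0x600814187A8 (r,kernel):
  [0] read 0x2E idx=12: raw=0x55007 flags P=1 W=1 U=1 S=0
  [1] read 0x55 idx=2: raw=0x56007 flags P=1 W=1 U=1 S=0
  [2] read 0x56 idx=10: raw=0x58007 flags P=1 W=1 U=1 S=0
  [3] read 0x58 idx=24: raw=0x5C007 flags P=1 W=1 U=1 S=0
  → PA=0x5C7A8  (4 entries read)
#5 VA=0xF018120EDF5 (w,kernel):
  [0] read 0x2E idx=30: raw=0x5D007 flags P=1 W=1 U=1 S=0
  [1] read 0x5D idx=6: raw=0x5E007 flags P=1 W=1 U=1 S=0
  [2] read 0x5E idx=9: raw=0x5F007 flags P=1 W=1 U=1 S=0
  [3] read 0x5F idx=14: raw=0x63007 flags P=1 W=1 U=1 S=0
  → PA=0x63DF5  (4 entries read)
#6 VA=0x5040301E2BC (w,user):
  [0] read 0x2E idx=10: raw=0x65007 flags P=1 W=1 U=1 S=0
  [1] read 0x65 idx=16: raw=0x66007 flags P=1 W=1 U=1 S=0
  [2] read 0x66 idx=24: raw=0x6A007 flags P=1 W=1 U=1 S=0
  [3] read 0x6A idx=30: raw=0x6B007 flags P=1 W=1 U=1 S=0
  → PA=0x6B2BC  (4 entries read)

Access #0 PA: 0x3BE11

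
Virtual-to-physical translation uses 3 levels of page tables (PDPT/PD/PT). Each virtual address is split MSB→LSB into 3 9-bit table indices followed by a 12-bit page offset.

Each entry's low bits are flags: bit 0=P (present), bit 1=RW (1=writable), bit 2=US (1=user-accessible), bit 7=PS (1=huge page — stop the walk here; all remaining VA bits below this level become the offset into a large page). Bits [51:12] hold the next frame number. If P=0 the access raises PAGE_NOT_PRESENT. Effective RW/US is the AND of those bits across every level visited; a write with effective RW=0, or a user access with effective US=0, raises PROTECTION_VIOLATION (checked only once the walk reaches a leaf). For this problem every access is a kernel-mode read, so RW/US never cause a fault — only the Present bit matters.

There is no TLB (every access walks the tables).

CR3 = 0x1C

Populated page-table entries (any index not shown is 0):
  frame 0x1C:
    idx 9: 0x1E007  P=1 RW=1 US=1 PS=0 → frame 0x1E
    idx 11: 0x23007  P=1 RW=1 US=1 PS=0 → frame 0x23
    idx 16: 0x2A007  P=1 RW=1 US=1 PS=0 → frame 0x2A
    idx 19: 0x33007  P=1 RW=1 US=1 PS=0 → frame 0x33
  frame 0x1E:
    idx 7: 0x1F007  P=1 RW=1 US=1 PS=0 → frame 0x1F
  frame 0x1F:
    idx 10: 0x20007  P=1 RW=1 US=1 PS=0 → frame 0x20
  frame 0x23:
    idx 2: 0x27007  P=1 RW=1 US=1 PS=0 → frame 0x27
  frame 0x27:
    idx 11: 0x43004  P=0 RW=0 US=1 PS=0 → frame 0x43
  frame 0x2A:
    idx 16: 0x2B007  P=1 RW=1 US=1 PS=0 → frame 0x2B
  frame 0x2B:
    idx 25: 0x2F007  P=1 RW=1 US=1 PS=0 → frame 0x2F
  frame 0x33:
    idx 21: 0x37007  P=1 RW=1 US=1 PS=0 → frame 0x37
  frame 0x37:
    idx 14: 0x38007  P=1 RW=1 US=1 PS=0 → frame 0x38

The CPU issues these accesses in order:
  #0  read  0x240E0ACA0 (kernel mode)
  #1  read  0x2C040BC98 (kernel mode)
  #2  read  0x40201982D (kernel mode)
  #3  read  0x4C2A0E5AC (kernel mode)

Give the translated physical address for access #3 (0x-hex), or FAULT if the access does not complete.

Trace:
#0 VA=0x240E0ACA0 (r,kernel):
  L0: frame=0x1C idx=9 entry=0x1E007 [P=1 RW=1 US=1 PS=0]
  L1: frame=0x1E idx=7 entry=0x1F007 [P=1 RW=1 US=1 PS=0]
  L2: frame=0x1F idx=10 entry=0x20007 [P=1 RW=1 US=1 PS=0]
  → PA=0x20CA0  (3 entries read)
#1 VA=0x2C040BC98 (r,kernel):
  L0: frame=0x1C idx=11 entry=0x23007 [P=1 RW=1 US=1 PS=0]
  L1: frame=0x23 idx=2 entry=0x27007 [P=1 RW=1 US=1 PS=0]
  L2: frame=0x27 idx=11 entry=0x43004 [P=0 RW=0 US=1 PS=0]
  ✗ PAGE_NOT_PRESENT  [3 reads]
#2 VA=0x40201982D (r,kernel):
  L0: frame=0x1C idx=16 entry=0x2A007 [P=1 RW=1 US=1 PS=0]
  L1: frame=0x2A idx=16 entry=0x2B007 [P=1 RW=1 US=1 PS=0]
  L2: frame=0x2B idx=25 entry=0x2F007 [P=1 RW=1 US=1 PS=0]
  → PA=0x2F82D  (3 entries read)
#3 VA=0x4C2A0E5AC (r,kernel):
  L0: frame=0x1C idx=19 entry=0x33007 [P=1 RW=1 US=1 PS=0]
  L1: frame=0x33 idx=21 entry=0x37007 [P=1 RW=1 US=1 PS=0]
  L2: frame=0x37 idx=14 entry=0x38007 [P=1 RW=1 US=1 PS=0]
  → PA=0x385AC  (3 entries read)

Access #3 PA: 0x385AC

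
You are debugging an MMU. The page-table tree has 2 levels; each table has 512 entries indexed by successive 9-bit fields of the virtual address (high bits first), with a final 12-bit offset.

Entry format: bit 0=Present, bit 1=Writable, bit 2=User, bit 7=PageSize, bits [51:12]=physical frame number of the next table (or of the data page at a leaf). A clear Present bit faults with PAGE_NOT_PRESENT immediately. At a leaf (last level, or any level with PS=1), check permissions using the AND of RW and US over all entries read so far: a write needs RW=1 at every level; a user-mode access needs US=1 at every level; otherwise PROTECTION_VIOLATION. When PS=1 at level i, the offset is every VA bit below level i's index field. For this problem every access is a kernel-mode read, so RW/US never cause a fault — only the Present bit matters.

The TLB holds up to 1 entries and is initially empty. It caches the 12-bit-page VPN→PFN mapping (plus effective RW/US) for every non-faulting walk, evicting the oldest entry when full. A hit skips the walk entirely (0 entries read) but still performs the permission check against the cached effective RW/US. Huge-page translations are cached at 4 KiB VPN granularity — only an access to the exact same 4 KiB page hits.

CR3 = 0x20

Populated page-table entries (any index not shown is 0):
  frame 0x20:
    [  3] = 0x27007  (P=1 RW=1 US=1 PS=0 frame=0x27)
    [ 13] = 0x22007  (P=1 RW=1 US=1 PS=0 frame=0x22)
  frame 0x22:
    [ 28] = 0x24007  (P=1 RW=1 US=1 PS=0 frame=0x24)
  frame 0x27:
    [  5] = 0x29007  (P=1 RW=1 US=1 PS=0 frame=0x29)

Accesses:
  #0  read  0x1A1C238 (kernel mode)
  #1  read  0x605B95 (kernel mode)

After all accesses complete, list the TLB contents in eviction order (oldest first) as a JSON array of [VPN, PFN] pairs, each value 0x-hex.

Trace:
#0 VA=0x1A1C238 (r,kernel):
  lvl0: tbl 0x20, slot 13 ⇒ 0x22007 (P1/RW1/US1/PS0)
  lvl1: tbl 0x22, slot 28 ⇒ 0x24007 (P1/RW1/US1/PS0)
  ⇒ phys 0x24238  [2 reads]
#1 VA=0x605B95 (r,kernel):
  lvl0: tbl 0x20, slot 3 ⇒ 0x27007 (P1/RW1/US1/PS0)
  lvl1: tbl 0x27, slot 5 ⇒ 0x29007 (P1/RW1/US1/PS0)
  ⇒ phys 0x29B95  [2 reads]

TLB: [["0x605", "0x29"]]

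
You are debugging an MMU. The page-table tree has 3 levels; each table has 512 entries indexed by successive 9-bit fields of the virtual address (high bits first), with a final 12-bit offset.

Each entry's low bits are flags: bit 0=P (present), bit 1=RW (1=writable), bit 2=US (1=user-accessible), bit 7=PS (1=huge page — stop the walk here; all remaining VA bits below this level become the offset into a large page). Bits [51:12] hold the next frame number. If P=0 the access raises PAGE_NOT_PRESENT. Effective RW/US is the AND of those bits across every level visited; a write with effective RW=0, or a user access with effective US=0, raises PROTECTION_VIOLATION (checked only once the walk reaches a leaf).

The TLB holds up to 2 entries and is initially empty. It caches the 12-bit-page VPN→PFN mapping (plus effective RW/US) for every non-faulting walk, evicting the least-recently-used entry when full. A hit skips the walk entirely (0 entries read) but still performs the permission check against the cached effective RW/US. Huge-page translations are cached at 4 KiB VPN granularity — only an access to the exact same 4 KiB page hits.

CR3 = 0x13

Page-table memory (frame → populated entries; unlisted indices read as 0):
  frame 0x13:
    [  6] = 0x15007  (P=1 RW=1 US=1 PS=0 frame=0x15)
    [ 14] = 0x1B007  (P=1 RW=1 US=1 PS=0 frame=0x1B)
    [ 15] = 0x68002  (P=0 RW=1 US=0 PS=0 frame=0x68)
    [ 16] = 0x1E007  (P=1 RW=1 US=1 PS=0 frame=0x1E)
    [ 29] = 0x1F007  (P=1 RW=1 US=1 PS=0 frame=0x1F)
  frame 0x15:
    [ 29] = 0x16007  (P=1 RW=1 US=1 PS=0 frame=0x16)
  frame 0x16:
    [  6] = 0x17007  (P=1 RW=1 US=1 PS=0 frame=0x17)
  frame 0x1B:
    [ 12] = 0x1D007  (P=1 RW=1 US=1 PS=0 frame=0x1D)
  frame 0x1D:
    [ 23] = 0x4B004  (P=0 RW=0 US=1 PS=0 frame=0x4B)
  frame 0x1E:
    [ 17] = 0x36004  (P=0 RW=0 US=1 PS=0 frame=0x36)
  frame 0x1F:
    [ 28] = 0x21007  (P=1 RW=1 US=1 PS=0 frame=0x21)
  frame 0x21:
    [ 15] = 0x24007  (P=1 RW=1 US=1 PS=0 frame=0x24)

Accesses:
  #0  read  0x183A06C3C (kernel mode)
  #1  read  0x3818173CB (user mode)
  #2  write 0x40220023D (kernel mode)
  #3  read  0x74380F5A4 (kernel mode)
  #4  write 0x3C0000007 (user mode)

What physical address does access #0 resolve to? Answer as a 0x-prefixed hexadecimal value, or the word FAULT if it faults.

Walk each access:
#0 VA=0x183A06C3C (r,kernel):
  [0] read 0x13 idx=6: raw=0x15007 flags P=1 W=1 U=1 S=0
  [1] read 0x15 idx=29: raw=0x16007 flags P=1 W=1 U=1 S=0
  [2] read 0x16 idx=6: raw=0x17007 flags P=1 W=1 U=1 S=0
  ✓ 0x17C3C  — 3 lookups
#1 VA=0x3818173CB (r,user):
  [0] read 0x13 idx=14: raw=0x1B007 flags P=1 W=1 U=1 S=0
  [1] read 0x1B idx=12: raw=0x1D007 flags P=1 W=1 U=1 S=0
  [2] read 0x1D idx=23: raw=0x4B004 flags P=0 W=0 U=1 S=0
  ⇒ fault: PAGE_NOT_PRESENT  — 3 lookups
#2 VA=0x40220023D (w,kernel):
  [0] read 0x13 idx=16: raw=0x1E007 flags P=1 W=1 U=1 S=0
  [1] read 0x1E idx=17: raw=0x36004 flags P=0 W=0 U=1 S=0
  ⇒ fault: PAGE_NOT_PRESENT  — 2 lookups
#3 VA=0x74380F5A4 (r,kernel):
  [0] read 0x13 idx=29: raw=0x1F007 flags P=1 W=1 U=1 S=0
  [1] read 0x1F idx=28: raw=0x21007 flags P=1 W=1 U=1 S=0
  [2] read 0x21 idx=15: raw=0x24007 flags P=1 W=1 U=1 S=0
  ✓ 0x245A4  — 3 lookups
#4 VA=0x3C0000007 (w,user):
  [0] read 0x13 idx=15: raw=0x68002 flags P=0 W=1 U=0 S=0
  ⇒ fault: PAGE_NOT_PRESENT  — 1 lookups

Access #0 PA: 0x17C3C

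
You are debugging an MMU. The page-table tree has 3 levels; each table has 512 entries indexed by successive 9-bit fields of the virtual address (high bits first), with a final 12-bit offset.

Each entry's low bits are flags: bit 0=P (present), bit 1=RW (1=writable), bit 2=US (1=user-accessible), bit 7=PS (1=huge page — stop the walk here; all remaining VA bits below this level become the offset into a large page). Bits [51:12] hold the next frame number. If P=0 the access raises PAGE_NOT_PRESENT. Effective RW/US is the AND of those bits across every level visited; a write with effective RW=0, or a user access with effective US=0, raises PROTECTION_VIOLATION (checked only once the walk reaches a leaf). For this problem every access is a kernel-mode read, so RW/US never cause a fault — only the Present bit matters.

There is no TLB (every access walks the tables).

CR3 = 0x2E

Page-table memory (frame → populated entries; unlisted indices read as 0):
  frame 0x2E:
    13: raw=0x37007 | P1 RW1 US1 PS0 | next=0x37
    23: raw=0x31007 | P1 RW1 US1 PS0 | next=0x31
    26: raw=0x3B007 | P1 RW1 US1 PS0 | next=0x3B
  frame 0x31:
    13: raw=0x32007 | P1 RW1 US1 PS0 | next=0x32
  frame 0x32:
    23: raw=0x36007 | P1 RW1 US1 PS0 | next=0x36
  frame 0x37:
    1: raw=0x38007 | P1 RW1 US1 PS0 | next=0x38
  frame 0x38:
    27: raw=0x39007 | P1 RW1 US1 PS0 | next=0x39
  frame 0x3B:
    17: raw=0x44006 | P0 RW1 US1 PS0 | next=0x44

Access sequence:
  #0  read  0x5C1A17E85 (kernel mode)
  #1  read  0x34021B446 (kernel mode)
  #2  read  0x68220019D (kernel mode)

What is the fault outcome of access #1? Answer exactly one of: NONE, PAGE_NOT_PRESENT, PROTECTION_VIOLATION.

Walk each access:
#0 VA=0x5C1A17E85 (r,kernel):
  [0] read 0x2E idx=23: raw=0x31007 flags P=1 W=1 U=1 S=0
  [1] read 0x31 idx=13: raw=0x32007 flags P=1 W=1 U=1 S=0
  [2] read 0x32 idx=23: raw=0x36007 flags P=1 W=1 U=1 S=0
  → PA=0x36E85  (3 entries read)
#1 VA=0x34021B446 (r,kernel):
  [0] read 0x2E idx=13: raw=0x37007 flags P=1 W=1 U=1 S=0
  [1] read 0x37 idx=1: raw=0x38007 flags P=1 W=1 U=1 S=0
  [2] read 0x38 idx=27: raw=0x39007 flags P=1 W=1 U=1 S=0
  → PA=0x39446  (3 entries read)
#2 VA=0x68220019D (r,kernel):
  [0] read 0x2E idx=26: raw=0x3B007 flags P=1 W=1 U=1 S=0
  [1] read 0x3B idx=17: raw=0x44006 flags P=0 W=1 U=1 S=0
  ⇒ fault: PAGE_NOT_PRESENT  — 2 lookups

Access #1 fault: NONE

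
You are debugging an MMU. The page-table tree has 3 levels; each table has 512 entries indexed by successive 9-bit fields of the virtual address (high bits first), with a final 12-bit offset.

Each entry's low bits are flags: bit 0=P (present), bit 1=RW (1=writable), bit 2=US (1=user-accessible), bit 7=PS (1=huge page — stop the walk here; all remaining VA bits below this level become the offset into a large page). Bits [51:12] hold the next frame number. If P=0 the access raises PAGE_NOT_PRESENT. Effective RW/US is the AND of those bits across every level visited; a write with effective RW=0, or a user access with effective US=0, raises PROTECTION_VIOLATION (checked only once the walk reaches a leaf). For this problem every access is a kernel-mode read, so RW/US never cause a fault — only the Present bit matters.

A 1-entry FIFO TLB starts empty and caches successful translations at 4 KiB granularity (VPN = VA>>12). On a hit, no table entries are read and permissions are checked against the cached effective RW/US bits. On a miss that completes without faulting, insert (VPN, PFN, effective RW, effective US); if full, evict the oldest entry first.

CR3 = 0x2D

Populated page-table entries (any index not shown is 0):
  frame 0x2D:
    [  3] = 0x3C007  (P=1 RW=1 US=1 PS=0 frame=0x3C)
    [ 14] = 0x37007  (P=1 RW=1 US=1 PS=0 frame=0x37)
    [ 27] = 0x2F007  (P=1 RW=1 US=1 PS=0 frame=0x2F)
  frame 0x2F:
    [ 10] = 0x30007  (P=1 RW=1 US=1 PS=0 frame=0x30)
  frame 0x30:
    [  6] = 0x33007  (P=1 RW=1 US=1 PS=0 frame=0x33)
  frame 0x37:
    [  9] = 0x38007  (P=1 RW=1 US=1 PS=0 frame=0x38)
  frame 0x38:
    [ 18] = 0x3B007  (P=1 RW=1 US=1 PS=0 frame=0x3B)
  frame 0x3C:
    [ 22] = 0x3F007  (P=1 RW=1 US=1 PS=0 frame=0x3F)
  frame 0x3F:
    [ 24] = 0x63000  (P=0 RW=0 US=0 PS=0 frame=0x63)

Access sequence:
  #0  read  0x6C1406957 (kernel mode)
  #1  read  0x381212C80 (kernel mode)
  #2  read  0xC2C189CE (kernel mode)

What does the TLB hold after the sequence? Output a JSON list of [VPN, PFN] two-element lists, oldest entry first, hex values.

Trace:
#0 VA=0x6C1406957 (r,kernel):
  lvl0: tbl 0x2D, slot 27 ⇒ 0x2F007 (P1/RW1/US1/PS0)
  lvl1: tbl 0x2F, slot 10 ⇒ 0x30007 (P1/RW1/US1/PS0)
  lvl2: tbl 0x30, slot 6 ⇒ 0x33007 (P1/RW1/US1/PS0)
  ✓ 0x33957  — 3 lookups
#1 VA=0x381212C80 (r,kernel):
  lvl0: tbl 0x2D, slot 14 ⇒ 0x37007 (P1/RW1/US1/PS0)
  lvl1: tbl 0x37, slot 9 ⇒ 0x38007 (P1/RW1/US1/PS0)
  lvl2: tbl 0x38, slot 18 ⇒ 0x3B007 (P1/RW1/US1/PS0)
  ✓ 0x3BC80  — 3 lookups
#2 VA=0xC2C189CE (r,kernel):
  lvl0: tbl 0x2D, slot 3 ⇒ 0x3C007 (P1/RW1/US1/PS0)
  lvl1: tbl 0x3C, slot 22 ⇒ 0x3F007 (P1/RW1/US1/PS0)
  lvl2: tbl 0x3F, slot 24 ⇒ 0x63000 (P0/RW0/US0/PS0)
  → PAGE_NOT_PRESENT  (3 entries read)

TLB: [["0x381212", "0x3B"]]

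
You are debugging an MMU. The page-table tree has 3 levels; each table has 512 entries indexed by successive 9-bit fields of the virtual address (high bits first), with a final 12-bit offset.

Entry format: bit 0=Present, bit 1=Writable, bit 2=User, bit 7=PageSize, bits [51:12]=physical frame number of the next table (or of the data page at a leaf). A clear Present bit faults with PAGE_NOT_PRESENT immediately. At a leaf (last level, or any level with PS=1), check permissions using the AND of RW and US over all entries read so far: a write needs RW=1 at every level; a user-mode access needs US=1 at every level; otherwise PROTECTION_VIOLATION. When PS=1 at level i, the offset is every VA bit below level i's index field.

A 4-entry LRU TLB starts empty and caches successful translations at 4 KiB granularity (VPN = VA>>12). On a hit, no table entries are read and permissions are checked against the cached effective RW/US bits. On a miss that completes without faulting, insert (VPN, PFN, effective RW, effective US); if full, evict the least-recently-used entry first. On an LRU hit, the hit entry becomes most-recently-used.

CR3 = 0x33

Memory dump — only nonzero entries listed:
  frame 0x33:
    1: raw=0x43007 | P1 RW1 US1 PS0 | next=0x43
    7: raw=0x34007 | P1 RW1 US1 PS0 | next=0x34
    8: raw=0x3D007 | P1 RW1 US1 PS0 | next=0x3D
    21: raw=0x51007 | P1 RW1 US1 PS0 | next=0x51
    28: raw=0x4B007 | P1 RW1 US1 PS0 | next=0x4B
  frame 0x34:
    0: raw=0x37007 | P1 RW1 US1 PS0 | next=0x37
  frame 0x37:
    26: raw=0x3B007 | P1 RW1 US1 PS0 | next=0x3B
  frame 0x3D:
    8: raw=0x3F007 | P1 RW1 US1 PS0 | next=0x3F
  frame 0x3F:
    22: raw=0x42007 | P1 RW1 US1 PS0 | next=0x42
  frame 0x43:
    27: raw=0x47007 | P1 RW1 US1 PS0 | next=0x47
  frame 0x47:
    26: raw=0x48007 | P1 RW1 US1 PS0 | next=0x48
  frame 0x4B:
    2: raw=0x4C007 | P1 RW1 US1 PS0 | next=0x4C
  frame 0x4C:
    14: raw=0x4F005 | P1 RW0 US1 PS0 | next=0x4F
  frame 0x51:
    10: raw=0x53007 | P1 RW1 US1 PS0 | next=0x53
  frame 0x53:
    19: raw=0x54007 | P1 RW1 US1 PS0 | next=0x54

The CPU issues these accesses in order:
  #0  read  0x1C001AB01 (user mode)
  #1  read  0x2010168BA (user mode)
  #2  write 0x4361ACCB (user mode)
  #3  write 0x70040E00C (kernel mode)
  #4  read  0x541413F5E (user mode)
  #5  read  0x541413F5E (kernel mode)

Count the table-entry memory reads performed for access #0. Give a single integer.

Per-access translation:
#0 VA=0x1C001AB01 (r,user):
  L0 @0x33[7] → 0x34007  P=1,RW=1,US=1,PS=0
  L1 @0x34[0] → 0x37007  P=1,RW=1,US=1,PS=0
  L2 @0x37[26] → 0x3B007  P=1,RW=1,US=1,PS=0
  ✓ 0x3BB01  — 3 lookups
#1 VA=0x2010168BA (r,user):
  L0 @0x33[8] → 0x3D007  P=1,RW=1,US=1,PS=0
  L1 @0x3D[8] → 0x3F007  P=1,RW=1,US=1,PS=0
  L2 @0x3F[22] → 0x42007  P=1,RW=1,US=1,PS=0
  ✓ 0x428BA  — 3 lookups
#2 VA=0x4361ACCB (w,user):
  L0 @0x33[1] → 0x43007  P=1,RW=1,US=1,PS=0
  L1 @0x43[27] → 0x47007  P=1,RW=1,US=1,PS=0
  L2 @0x47[26] → 0x48007  P=1,RW=1,US=1,PS=0
  ✓ 0x48CCB  — 3 lookups
#3 VA=0x70040E00C (w,kernel):
  L0 @0x33[28] → 0x4B007  P=1,RW=1,US=1,PS=0
  L1 @0x4B[2] → 0x4C007  P=1,RW=1,US=1,PS=0
  L2 @0x4C[14] → 0x4F005  P=1,RW=0,US=1,PS=0
  ✗ PROTECTION_VIOLATION  [3 reads]
#4 VA=0x541413F5E (r,user):
  L0 @0x33[21] → 0x51007  P=1,RW=1,US=1,PS=0
  L1 @0x51[10] → 0x53007  P=1,RW=1,US=1,PS=0
  L2 @0x53[19] → 0x54007  P=1,RW=1,US=1,PS=0
  ✓ 0x54F5E  — 3 lookups
#5 VA=0x541413F5E (r,kernel):
  TLB hit vpn=0x541413 → PA=0x54F5E

Entries read for #0: 3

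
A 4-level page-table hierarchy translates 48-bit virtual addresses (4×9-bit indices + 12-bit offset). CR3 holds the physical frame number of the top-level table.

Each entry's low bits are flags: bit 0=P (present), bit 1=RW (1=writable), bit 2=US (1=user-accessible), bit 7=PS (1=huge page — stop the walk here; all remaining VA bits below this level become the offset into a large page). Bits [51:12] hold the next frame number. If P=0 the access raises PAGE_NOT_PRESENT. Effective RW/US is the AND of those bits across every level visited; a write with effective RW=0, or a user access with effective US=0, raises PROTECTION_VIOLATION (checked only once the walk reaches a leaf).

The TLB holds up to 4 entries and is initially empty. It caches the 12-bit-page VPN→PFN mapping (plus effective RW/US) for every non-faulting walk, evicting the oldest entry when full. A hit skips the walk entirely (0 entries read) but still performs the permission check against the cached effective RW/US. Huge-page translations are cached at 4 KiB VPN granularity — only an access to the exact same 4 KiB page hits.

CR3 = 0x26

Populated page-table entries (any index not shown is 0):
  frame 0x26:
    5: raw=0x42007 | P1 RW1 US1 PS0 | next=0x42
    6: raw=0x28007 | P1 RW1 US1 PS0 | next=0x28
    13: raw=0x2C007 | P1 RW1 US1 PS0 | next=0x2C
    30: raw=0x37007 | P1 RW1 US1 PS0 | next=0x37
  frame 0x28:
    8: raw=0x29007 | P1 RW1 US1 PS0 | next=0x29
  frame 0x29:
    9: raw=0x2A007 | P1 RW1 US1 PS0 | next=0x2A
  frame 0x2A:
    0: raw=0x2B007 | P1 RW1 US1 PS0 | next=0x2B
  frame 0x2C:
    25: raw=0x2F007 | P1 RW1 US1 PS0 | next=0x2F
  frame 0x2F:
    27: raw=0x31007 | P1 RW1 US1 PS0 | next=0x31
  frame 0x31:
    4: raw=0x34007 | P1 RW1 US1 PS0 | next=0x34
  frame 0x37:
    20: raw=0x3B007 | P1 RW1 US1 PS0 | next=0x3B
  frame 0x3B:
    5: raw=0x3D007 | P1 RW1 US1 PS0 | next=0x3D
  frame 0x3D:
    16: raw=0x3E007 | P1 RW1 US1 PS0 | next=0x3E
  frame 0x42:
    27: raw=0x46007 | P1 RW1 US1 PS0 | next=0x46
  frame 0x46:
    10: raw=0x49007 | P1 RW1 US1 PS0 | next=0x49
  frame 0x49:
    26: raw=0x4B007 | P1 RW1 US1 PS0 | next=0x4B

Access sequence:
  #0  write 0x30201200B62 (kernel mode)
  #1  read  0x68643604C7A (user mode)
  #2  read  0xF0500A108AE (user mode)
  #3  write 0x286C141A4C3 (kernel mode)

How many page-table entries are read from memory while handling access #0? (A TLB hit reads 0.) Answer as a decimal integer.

Per-access translation:
#0 VA=0x30201200B62 (w,kernel):
  L0: frame=0x26 idx=6 entry=0x28007 [P=1 RW=1 US=1 PS=0]
  L1: frame=0x28 idx=8 entry=0x29007 [P=1 RW=1 US=1 PS=0]
  L2: frame=0x29 idx=9 entry=0x2A007 [P=1 RW=1 US=1 PS=0]
  L3: frame=0x2A idx=0 entry=0x2B007 [P=1 RW=1 US=1 PS=0]
  → PA=0x2BB62  (4 entries read)
#1 VA=0x68643604C7A (r,user):
  L0: frame=0x26 idx=13 entry=0x2C007 [P=1 RW=1 US=1 PS=0]
  L1: frame=0x2C idx=25 entry=0x2F007 [P=1 RW=1 US=1 PS=0]
  L2: frame=0x2F idx=27 entry=0x31007 [P=1 RW=1 US=1 PS=0]
  L3: frame=0x31 idx=4 entry=0x34007 [P=1 RW=1 US=1 PS=0]
  → PA=0x34C7A  (4 entries read)
#2 VA=0xF0500A108AE (r,user):
  L0: frame=0x26 idx=30 entry=0x37007 [P=1 RW=1 US=1 PS=0]
  L1: frame=0x37 idx=20 entry=0x3B007 [P=1 RW=1 US=1 PS=0]
  L2: frame=0x3B idx=5 entry=0x3D007 [P=1 RW=1 US=1 PS=0]
  L3: frame=0x3D idx=16 entry=0x3E007 [P=1 RW=1 US=1 PS=0]
  → PA=0x3E8AE  (4 entries read)
#3 VA=0x286C141A4C3 (w,kernel):
  L0: frame=0x26 idx=5 entry=0x42007 [P=1 RW=1 US=1 PS=0]
  L1: frame=0x42 idx=27 entry=0x46007 [P=1 RW=1 US=1 PS=0]
  L2: frame=0x46 idx=10 entry=0x49007 [P=1 RW=1 US=1 PS=0]
  L3: frame=0x49 idx=26 entry=0x4B007 [P=1 RW=1 US=1 PS=0]
  → PA=0x4B4C3  (4 entries read)

Entries read for #0: 4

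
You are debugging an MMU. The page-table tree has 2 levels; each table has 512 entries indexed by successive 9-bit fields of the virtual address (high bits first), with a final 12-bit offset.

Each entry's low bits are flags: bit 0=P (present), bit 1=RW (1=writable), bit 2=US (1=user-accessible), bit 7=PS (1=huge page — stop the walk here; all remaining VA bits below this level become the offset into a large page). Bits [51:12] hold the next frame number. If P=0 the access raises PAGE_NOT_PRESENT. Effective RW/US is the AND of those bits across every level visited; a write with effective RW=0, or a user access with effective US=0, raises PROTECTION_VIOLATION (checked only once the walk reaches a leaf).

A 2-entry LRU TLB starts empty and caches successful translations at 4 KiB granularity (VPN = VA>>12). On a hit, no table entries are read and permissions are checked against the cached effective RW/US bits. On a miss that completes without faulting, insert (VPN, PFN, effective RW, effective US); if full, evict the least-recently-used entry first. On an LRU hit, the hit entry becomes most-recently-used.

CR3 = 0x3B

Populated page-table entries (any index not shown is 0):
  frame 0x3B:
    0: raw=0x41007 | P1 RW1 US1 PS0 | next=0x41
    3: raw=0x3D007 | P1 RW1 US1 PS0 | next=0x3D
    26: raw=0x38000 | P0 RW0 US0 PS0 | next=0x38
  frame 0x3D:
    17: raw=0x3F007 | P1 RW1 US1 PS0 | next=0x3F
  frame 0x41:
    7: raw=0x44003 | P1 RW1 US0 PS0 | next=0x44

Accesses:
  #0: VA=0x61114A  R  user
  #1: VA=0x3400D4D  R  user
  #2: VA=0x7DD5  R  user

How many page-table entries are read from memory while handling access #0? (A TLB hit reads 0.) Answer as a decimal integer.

Trace:
#0 VA=0x61114A (r,user):
  L0 @0x3B[3] → 0x3D007  P=1,RW=1,US=1,PS=0
  L1 @0x3D[17] → 0x3F007  P=1,RW=1,US=1,PS=0
  → PA=0x3F14A  (2 entries read)
#1 VA=0x3400D4D (r,user):
  L0 @0x3B[26] → 0x38000  P=0,RW=0,US=0,PS=0
  → PAGE_NOT_PRESENT  (1 entries read)
#2 VA=0x7DD5 (r,user):
  L0 @0x3B[0] → 0x41007  P=1,RW=1,US=1,PS=0
  L1 @0x41[7] → 0x44003  P=1,RW=1,US=0,PS=0
  → PROTECTION_VIOLATION  (2 entries read)

Entries read for #0: 2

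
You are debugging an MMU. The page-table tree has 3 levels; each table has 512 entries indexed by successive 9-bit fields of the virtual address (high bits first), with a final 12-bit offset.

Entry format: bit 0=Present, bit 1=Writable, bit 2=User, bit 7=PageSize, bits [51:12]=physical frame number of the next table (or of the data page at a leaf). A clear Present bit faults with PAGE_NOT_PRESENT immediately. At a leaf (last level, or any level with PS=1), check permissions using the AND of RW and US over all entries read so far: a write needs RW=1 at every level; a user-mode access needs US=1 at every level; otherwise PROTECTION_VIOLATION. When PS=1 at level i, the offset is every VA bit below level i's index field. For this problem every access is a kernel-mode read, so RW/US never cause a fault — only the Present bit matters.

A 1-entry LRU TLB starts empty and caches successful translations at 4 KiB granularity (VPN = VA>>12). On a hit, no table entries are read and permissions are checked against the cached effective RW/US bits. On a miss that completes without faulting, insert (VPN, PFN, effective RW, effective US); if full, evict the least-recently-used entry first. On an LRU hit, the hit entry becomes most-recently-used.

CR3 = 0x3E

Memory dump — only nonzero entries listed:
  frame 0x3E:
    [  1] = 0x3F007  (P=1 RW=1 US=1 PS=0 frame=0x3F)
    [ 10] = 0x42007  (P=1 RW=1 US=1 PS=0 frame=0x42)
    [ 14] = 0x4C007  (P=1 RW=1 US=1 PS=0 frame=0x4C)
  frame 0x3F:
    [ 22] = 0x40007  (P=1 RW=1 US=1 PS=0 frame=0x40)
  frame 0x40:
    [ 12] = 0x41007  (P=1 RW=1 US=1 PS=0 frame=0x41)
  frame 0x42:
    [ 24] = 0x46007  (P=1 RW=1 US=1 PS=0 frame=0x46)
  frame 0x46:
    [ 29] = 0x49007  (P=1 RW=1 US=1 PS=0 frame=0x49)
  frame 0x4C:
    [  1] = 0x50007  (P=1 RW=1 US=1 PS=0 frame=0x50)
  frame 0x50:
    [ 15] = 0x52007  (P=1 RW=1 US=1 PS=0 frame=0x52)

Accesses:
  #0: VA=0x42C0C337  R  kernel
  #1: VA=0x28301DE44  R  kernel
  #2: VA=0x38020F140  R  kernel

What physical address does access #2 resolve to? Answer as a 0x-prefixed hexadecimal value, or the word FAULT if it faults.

Trace:
#0 VA=0x42C0C337 (r,kernel):
  L0: frame=0x3E idx=1 entry=0x3F007 [P=1 RW=1 US=1 PS=0]
  L1: frame=0x3F idx=22 entry=0x40007 [P=1 RW=1 US=1 PS=0]
  L2: frame=0x40 idx=12 entry=0x41007 [P=1 RW=1 US=1 PS=0]
  ⇒ phys 0x41337  [3 reads]
#1 VA=0x28301DE44 (r,kernel):
  L0: frame=0x3E idx=10 entry=0x42007 [P=1 RW=1 US=1 PS=0]
  L1: frame=0x42 idx=24 entry=0x46007 [P=1 RW=1 US=1 PS=0]
  L2: frame=0x46 idx=29 entry=0x49007 [P=1 RW=1 US=1 PS=0]
  ⇒ phys 0x49E44  [3 reads]
#2 VA=0x38020F140 (r,kernel):
  L0: frame=0x3E idx=14 entry=0x4C007 [P=1 RW=1 US=1 PS=0]
  L1: frame=0x4C idx=1 entry=0x50007 [P=1 RW=1 US=1 PS=0]
  L2: frame=0x50 idx=15 entry=0x52007 [P=1 RW=1 US=1 PS=0]
  ⇒ phys 0x52140  [3 reads]

Access #2 PA: 0x52140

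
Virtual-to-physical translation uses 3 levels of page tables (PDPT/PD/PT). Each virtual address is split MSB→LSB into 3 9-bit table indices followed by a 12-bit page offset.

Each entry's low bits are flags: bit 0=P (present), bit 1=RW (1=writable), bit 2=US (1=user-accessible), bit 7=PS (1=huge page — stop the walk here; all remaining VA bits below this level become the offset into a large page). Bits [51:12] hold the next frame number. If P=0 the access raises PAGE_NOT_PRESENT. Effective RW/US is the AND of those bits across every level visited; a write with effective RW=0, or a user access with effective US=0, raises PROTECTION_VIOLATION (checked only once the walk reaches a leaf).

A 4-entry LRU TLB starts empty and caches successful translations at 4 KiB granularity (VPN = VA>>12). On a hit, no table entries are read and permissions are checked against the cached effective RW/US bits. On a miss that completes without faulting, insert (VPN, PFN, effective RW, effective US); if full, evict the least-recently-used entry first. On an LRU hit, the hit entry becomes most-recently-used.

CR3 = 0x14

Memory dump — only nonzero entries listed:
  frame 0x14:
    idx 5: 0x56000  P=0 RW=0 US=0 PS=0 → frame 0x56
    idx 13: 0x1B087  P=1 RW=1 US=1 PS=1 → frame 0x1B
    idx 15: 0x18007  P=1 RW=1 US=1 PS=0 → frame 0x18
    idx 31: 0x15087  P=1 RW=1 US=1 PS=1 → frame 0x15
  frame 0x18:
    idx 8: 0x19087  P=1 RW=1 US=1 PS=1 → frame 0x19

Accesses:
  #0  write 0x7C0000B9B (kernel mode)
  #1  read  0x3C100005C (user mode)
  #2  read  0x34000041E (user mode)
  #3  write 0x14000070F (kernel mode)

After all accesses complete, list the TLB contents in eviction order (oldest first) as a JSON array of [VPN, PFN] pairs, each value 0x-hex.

Trace:
#0 VA=0x7C0000B9B (w,kernel):
  [0] read 0x14 idx=31: raw=0x15087 flags P=1 W=1 U=1 S=1
  → PA=0x15B9B (huge @L0)  (1 entries read)
#1 VA=0x3C100005C (r,user):
  [0] read 0x14 idx=15: raw=0x18007 flags P=1 W=1 U=1 S=0
  [1] read 0x18 idx=8: raw=0x19087 flags P=1 W=1 U=1 S=1
  → PA=0x1905C (huge @L1)  (2 entries read)
#2 VA=0x34000041E (r,user):
  [0] read 0x14 idx=13: raw=0x1B087 flags P=1 W=1 U=1 S=1
  → PA=0x1B41E (huge @L0)  (1 entries read)
#3 VA=0x14000070F (w,kernel):
  [0] read 0x14 idx=5: raw=0x56000 flags P=0 W=0 U=0 S=0
  → PAGE_NOT_PRESENT  (1 entries read)

TLB: [["0x7C0000", "0x15"], ["0x3C1000", "0x19"], ["0x340000", "0x1B"]]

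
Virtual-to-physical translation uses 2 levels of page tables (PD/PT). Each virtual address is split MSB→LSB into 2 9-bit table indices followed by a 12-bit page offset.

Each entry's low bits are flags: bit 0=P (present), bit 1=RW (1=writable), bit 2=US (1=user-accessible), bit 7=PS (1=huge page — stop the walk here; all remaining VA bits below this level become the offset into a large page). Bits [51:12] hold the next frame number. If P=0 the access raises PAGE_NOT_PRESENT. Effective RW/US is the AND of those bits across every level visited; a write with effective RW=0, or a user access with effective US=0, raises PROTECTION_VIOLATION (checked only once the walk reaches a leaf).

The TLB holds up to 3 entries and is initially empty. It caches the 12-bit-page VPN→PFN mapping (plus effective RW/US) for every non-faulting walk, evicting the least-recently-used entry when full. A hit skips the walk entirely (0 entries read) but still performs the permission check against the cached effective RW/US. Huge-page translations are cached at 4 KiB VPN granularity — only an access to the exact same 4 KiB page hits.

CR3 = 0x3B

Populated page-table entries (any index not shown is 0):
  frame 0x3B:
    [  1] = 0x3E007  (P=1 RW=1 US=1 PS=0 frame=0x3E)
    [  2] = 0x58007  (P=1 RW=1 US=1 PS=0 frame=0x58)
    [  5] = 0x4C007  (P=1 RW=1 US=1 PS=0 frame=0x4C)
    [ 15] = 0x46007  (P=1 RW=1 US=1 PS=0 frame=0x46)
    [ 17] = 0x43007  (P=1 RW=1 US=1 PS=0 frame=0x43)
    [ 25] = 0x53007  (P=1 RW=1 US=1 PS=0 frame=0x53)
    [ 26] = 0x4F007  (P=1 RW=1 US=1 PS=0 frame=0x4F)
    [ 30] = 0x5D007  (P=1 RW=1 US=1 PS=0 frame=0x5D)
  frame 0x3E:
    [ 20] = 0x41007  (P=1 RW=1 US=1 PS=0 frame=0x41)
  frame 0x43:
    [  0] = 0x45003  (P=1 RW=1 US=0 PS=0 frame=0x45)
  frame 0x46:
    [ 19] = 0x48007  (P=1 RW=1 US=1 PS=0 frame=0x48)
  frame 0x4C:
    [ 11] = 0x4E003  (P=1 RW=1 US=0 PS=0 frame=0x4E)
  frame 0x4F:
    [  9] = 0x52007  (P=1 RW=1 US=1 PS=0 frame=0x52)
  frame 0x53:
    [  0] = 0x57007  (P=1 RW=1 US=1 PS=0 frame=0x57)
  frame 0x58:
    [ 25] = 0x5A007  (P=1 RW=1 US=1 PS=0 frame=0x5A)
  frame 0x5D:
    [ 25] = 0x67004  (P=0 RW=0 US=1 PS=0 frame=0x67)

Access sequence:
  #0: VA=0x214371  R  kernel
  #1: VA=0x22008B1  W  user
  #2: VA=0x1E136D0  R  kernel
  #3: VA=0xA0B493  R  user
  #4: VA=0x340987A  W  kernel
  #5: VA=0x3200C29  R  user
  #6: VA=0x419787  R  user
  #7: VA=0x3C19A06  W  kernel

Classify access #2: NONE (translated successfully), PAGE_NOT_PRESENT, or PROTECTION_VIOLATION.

Per-access translation:
#0 VA=0x214371 (r,kernel):
  [0] read 0x3B idx=1: raw=0x3E007 flags P=1 W=1 U=1 S=0
  [1] read 0x3E idx=20: raw=0x41007 flags P=1 W=1 U=1 S=0
  → PA=0x41371  (2 entries read)
#1 VA=0x22008B1 (w,user):
  [0] read 0x3B idx=17: raw=0x43007 flags P=1 W=1 U=1 S=0
  [1] read 0x43 idx=0: raw=0x45003 flags P=1 W=1 U=0 S=0
  → PROTECTION_VIOLATION  (2 entries read)
#2 VA=0x1E136D0 (r,kernel):
  [0] read 0x3B idx=15: raw=0x46007 flags P=1 W=1 U=1 S=0
  [1] read 0x46 idx=19: raw=0x48007 flags P=1 W=1 U=1 S=0
  → PA=0x486D0  (2 entries read)
#3 VA=0xA0B493 (r,user):
  [0] read 0x3B idx=5: raw=0x4C007 flags P=1 W=1 U=1 S=0
  [1] read 0x4C idx=11: raw=0x4E003 flags P=1 W=1 U=0 S=0
  → PROTECTION_VIOLATION  (2 entries read)
#4 VA=0x340987A (w,kernel):
  [0] read 0x3B idx=26: raw=0x4F007 flags P=1 W=1 U=1 S=0
  [1] read 0x4F idx=9: raw=0x52007 flags P=1 W=1 U=1 S=0
  → PA=0x5287A  (2 entries read)
#5 VA=0x3200C29 (r,user):
  [0] read 0x3B idx=25: raw=0x53007 flags P=1 W=1 U=1 S=0
  [1] read 0x53 idx=0: raw=0x57007 flags P=1 W=1 U=1 S=0
  → PA=0x57C29  (2 entries read)
#6 VA=0x419787 (r,user):
  [0] read 0x3B idx=2: raw=0x58007 flags P=1 W=1 U=1 S=0
  [1] read 0x58 idx=25: raw=0x5A007 flags P=1 W=1 U=1 S=0
  → PA=0x5A787  (2 entries read)
#7 VA=0x3C19A06 (w,kernel):
  [0] read 0x3B idx=30: raw=0x5D007 flags P=1 W=1 U=1 S=0
  [1] read 0x5D idx=25: raw=0x67004 flags P=0 W=0 U=1 S=0
  → PAGE_NOT_PRESENT  (2 entries read)

Access #2 fault: NONE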